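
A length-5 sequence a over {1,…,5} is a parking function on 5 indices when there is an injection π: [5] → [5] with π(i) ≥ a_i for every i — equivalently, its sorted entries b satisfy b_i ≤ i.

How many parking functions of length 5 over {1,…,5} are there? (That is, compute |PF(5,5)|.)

|PF| = (6−5)·6^(5−1) = 1 · 1296 = 1296 (Pollak)
E.g. (1,1,4,2,2) → sorted (1,1,2,2,4): b_i ≤ i ∀i, a PF.

1296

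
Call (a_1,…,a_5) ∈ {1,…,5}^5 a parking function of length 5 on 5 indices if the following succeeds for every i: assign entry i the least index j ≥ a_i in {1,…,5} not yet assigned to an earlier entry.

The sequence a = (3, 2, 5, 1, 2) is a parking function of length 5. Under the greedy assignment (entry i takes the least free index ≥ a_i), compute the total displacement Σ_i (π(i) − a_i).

2

Σπ = 15 ({1..5} each once); Σa = 3+2+5+1+2 = 13; disp = 15−13 = 2.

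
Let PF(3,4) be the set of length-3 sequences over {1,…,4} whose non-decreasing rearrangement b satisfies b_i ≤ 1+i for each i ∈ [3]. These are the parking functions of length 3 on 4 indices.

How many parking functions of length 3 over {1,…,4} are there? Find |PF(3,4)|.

Count = (4+1−3)·(4+1)^{3−1} = 2·25 = 50 (Pollak)
Example (4,1,3) → sorted (1,3,4): b_i ≤ 1+i ∀i, a PF.

50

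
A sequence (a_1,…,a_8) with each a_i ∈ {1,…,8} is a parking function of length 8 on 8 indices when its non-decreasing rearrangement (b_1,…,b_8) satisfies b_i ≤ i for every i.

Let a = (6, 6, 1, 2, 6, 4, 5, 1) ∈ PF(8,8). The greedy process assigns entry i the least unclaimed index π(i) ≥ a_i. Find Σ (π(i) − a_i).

Σπ = 36 ({1..8} each once); Σa = 6+6+1+2+6+4+5+1 = 31; disp = 36−31 = 5.

5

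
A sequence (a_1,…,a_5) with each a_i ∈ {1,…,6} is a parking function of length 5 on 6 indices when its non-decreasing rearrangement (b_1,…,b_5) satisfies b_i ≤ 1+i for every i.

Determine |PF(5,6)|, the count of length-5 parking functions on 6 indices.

Count = (7−5)·7^(5−1) = 2·2401 = 4802 (Konheim–Weiss)
E.g. (6,3,2,5,4) → sorted (2,3,4,5,6): b_i ≤ 1+i ∀i, a PF.

4802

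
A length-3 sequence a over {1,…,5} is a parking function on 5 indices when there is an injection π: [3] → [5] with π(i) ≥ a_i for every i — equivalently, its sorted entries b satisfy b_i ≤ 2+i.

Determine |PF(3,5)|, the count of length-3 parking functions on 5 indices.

108

|PF| = (6−3)·6^(3−1) = 3·36 = 108 (Pollak)
One tuple (5,4,2) → sorted (2,4,5): b_i ≤ 2+i ∀i, a PF.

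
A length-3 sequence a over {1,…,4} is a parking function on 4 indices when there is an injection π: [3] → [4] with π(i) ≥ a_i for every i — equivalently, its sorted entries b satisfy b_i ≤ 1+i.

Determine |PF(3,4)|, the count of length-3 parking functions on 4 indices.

#PF = (4+1−3)·(4+1)^{3−1} = 2·25 = 50 [KW]
One tuple (2,2,4) → sorted (2,2,4): b_i ≤ 1+i ∀i, a PF.

50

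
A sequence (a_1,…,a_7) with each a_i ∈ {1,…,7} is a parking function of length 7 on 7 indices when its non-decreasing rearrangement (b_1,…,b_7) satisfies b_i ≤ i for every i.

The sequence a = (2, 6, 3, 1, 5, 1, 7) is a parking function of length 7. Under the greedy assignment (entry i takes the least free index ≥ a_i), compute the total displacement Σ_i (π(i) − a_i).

Σπ = 28 ({1..7} each once); Σa = 2+6+3+1+5+1+7 = 25; disp = 28−25 = 3.

3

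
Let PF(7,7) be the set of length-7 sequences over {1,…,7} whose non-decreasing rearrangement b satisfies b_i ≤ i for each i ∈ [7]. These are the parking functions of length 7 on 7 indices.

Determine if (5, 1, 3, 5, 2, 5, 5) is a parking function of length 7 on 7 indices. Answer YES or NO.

Sorted: b = (1, 2, 3, 5, 5, 5, 5).
  b_1=1 ≤ 1
  b_2=2 ≤ 2
  b_3=3 ≤ 3
  b_4=5 > 4
  fails at i=4 ⇒ NO

NO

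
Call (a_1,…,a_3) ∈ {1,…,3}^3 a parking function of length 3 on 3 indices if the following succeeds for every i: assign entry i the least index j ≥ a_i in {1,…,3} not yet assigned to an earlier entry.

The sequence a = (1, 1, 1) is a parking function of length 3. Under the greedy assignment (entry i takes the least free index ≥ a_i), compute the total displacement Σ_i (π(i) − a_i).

3

Σπ = 6 ({1..3} each once); Σa = 1+1+1 = 3; disp = 6−3 = 3.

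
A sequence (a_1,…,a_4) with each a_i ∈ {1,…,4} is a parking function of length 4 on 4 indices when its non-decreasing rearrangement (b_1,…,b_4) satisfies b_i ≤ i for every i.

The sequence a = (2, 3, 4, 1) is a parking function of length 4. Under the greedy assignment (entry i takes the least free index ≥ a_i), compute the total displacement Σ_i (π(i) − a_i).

Σπ = 4·5/2 = 10 (π permutes [4]); Σa = 2+3+4+1 = 10; disp = 10−10 = 0.

0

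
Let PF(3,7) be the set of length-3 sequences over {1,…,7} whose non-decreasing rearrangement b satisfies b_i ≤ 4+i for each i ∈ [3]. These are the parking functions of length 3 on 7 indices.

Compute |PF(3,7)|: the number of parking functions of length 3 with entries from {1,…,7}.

320

#PF = (8−3)·8^(3−1) = 5×64 = 320
One tuple (1,2,6) → sorted (1,2,6): b_i ≤ 4+i ∀i, a PF.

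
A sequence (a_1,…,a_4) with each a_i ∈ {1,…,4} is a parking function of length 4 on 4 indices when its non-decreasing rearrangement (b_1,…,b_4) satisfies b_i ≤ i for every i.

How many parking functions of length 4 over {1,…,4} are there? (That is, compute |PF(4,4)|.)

#PF = (4−4+1)·(4+1)^(4−1) = 1 · 125 = 125 (Konheim–Weiss)
E.g. (1,2,2,3) → sorted (1,2,2,3): b_i ≤ i ∀i, a PF.

125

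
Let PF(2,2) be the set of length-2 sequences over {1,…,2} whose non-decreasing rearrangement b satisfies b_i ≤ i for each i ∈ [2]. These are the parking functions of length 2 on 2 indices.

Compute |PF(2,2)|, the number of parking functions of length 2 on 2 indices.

3

Count = (3−2)·3^(2−1) = 1·3 = 3 (Pollak)
Example (2,1) → sorted (1,2): b_i ≤ i ∀i, a PF.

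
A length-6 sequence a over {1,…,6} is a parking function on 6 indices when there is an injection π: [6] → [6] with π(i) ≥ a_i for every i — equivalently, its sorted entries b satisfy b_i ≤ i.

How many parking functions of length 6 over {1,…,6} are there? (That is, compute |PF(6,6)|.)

16807

|PF| = (6+1−6)·(6+1)^{6−1} = 1·16807 = 16807 [KW]
Check (5,1,1,6,2,2) → sorted (1,1,2,2,5,6): b_i ≤ i ∀i, a PF.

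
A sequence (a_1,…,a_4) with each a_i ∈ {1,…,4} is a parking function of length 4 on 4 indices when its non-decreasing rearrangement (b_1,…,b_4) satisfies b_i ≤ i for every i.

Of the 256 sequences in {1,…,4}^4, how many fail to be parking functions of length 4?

|PF(4,4)| = (5−4)·5^(4−1) = 1×125 = 125 [KW]
Check (3,3,2,2) → sorted (2,2,3,3): b_1=2>1, not a PF.
Total 256; non-PF = 256−125 = 131

131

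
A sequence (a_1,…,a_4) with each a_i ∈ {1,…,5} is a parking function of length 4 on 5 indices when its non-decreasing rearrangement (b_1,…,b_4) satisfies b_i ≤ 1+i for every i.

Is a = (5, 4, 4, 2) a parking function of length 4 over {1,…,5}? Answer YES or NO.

Sorted: b = (2, 4, 4, 5).
  b_1=2 ≤ 2
  b_2=4 > 3
  fails at i=2 ⇒ NO

NO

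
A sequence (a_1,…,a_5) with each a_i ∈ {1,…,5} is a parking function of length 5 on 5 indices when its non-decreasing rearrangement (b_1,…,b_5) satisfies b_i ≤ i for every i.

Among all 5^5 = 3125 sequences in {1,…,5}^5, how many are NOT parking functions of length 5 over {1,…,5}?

#PF = 1·6^4 = 1·1296 = 1296
E.g. (5,4,5,4,3) → sorted (3,4,4,5,5): b_1=3>1, not a PF.
So 3125 − 1296 = 1829 fail.

1829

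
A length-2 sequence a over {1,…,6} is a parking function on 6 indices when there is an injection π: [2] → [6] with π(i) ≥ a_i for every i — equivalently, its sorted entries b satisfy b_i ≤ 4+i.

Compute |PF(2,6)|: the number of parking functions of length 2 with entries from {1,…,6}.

35

|PF(2,6)| = (6−2+1)·(6+1)^(2−1) = 5×7 = 35 [KW]
E.g. (2,1) → sorted (1,2): b_i ≤ 4+i ∀i, a PF.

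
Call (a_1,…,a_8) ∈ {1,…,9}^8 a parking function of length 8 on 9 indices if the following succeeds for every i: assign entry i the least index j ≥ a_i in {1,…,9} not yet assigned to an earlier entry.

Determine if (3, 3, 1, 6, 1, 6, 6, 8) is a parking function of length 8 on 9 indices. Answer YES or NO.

Rearranged: b = (1, 1, 3, 3, 6, 6, 6, 8).
  b_1=1 ≤ 2
  b_2=1 ≤ 3
  b_3=3 ≤ 4
  b_4=3 ≤ 5
  b_5=6 ≤ 6
  b_6=6 ≤ 7
  b_7=6 ≤ 8
  b_8=8 ≤ 9
All bounds hold ⇒ YES

YES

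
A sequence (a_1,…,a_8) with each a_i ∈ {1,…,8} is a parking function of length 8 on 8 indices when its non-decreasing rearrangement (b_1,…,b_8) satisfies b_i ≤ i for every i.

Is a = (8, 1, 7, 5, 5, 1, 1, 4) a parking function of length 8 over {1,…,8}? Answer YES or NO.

Rearranged: b = (1, 1, 1, 4, 5, 5, 7, 8).
  b_1=1 ≤ 1
  b_2=1 ≤ 2
  b_3=1 ≤ 3
  b_4=4 ≤ 4
  b_5=5 ≤ 5
  b_6=5 ≤ 6
  b_7=7 ≤ 7
  b_8=8 ≤ 8
All bounds hold ⇒ YES

YES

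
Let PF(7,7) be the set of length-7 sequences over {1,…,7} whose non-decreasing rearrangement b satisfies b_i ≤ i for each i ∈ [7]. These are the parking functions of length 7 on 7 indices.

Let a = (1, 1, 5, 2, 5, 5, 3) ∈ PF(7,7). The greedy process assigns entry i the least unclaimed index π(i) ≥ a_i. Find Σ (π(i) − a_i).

6

Σπ = 7·8/2 = 28 (π permutes [7]); Σa = 1+1+5+2+5+5+3 = 22; disp = 28−22 = 6.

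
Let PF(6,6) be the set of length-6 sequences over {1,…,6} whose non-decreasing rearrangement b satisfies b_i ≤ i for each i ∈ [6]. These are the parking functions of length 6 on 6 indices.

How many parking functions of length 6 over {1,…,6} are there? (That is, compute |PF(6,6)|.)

|PF(6,6)| = (6−6+1)·(6+1)^(6−1) = 1×16807 = 16807 (Pollak)
E.g. (6,1,3,4,2,4) → sorted (1,2,3,4,4,6): b_i ≤ i ∀i, a PF.

16807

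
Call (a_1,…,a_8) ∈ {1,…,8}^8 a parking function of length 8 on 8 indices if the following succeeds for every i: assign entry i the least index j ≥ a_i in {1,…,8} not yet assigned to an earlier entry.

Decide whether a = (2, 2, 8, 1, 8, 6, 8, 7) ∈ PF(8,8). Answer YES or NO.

Order a: b = (1, 2, 2, 6, 7, 8, 8, 8).
  b_1=1 ≤ 1
  b_2=2 ≤ 2
  b_3=2 ≤ 3
  b_4=6 > 4
  fails at i=4 ⇒ NO

NO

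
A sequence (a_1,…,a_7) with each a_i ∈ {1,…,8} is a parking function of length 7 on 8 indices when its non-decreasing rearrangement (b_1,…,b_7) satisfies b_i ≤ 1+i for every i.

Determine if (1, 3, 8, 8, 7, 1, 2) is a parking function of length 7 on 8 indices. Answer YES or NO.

Sorted: b = (1, 1, 2, 3, 7, 8, 8).
  b_1=1 ≤ 2
  b_2=1 ≤ 3
  b_3=2 ≤ 4
  b_4=3 ≤ 5
  b_5=7 > 6
  fails at i=5 ⇒ NO

NO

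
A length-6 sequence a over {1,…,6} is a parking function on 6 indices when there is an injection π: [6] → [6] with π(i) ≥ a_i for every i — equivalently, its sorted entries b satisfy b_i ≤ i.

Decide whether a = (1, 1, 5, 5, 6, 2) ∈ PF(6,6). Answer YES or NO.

NO

Sorted: b = (1, 1, 2, 5, 5, 6).
  b_1=1 ≤ 1
  b_2=1 ≤ 2
  b_3=2 ≤ 3
  b_4=5 > 4
  fails at i=4 ⇒ NO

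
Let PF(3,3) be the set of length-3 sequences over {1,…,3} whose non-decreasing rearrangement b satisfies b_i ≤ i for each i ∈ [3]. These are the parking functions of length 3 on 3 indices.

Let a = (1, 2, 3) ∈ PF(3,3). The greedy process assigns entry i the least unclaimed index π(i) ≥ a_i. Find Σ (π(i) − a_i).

Σπ = 3·4/2 = 6 (π permutes [3]); Σa = 1+2+3 = 6; disp = 6−6 = 0.

0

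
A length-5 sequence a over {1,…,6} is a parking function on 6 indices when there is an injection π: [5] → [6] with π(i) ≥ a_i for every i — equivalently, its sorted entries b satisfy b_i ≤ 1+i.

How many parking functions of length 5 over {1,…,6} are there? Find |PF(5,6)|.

4802

|PF(5,6)| = (6−5+1)·(6+1)^(5−1) = 2·2401 = 4802 (Pollak)
E.g. (4,5,1,1,1) → sorted (1,1,1,4,5): b_i ≤ 1+i ∀i, a PF.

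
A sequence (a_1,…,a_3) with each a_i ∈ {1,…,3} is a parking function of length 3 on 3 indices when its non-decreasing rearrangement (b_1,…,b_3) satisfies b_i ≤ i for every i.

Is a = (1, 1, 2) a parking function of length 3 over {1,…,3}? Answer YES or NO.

YES

Sorted: b = (1, 1, 2).
  b_1=1 ≤ 1
  b_2=1 ≤ 2
  b_3=2 ≤ 3
All bounds hold ⇒ YES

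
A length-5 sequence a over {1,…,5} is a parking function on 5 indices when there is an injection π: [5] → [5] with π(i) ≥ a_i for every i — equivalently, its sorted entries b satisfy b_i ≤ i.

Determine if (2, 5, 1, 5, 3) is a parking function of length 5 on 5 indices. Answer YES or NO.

NO

Order a: b = (1, 2, 3, 5, 5).
  b_1=1 ≤ 1
  b_2=2 ≤ 2
  b_3=3 ≤ 3
  b_4=5 > 4
  fails at i=4 ⇒ NO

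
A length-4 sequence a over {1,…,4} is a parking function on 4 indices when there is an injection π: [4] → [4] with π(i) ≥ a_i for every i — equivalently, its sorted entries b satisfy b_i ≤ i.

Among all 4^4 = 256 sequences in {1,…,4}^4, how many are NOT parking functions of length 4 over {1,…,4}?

|PF| = (4−4+1)·(4+1)^(4−1) = 1·125 = 125 (Pollak)
One tuple (1,3,3,3) → sorted (1,3,3,3): b_2=3>2, not a PF.
4^4 − 125 = 256 − 125 = 131

131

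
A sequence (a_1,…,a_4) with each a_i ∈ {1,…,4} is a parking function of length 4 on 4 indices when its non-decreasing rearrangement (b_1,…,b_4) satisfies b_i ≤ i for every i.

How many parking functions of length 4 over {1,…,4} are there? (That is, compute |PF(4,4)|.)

125

|PF(4,4)| = 1·5^3 = 1×125 = 125 (Pollak)
One tuple (3,2,1,3) → sorted (1,2,3,3): b_i ≤ i ∀i, a PF.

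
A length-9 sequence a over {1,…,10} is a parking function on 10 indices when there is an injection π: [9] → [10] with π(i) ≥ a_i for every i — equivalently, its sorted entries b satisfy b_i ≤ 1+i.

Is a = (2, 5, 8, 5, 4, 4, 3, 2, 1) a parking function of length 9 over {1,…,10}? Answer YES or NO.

Sorted: b = (1, 2, 2, 3, 4, 4, 5, 5, 8).
  b_1=1 ≤ 2
  b_2=2 ≤ 3
  b_3=2 ≤ 4
  b_4=3 ≤ 5
  b_5=4 ≤ 6
  b_6=4 ≤ 7
  b_7=5 ≤ 8
  b_8=5 ≤ 9
  b_9=8 ≤ 10
All bounds hold ⇒ YES

YES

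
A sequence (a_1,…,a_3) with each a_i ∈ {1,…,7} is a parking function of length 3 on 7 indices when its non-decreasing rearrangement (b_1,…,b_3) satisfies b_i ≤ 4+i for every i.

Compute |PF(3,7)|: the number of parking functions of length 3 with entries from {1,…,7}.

320

|PF(3,7)| = 5·8^2 = 5 · 64 = 320 (Konheim–Weiss)
One tuple (6,3,2) → sorted (2,3,6): b_i ≤ 4+i ∀i, a PF.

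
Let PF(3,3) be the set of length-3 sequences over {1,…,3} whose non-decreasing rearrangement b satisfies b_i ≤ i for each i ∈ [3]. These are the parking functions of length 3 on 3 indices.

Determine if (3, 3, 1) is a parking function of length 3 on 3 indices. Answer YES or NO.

Rearranged: b = (1, 3, 3).
  b_1=1 ≤ 1
  b_2=3 > 2
  fails at i=2 ⇒ NO

NO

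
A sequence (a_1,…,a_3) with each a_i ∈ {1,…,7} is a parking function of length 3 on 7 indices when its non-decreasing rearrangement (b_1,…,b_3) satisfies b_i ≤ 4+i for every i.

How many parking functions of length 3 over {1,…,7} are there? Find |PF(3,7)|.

320

|PF(3,7)| = (7+1−3)·(7+1)^{3−1} = 5×64 = 320 (Pollak)
Example (2,5,1) → sorted (1,2,5): b_i ≤ 4+i ∀i, a PF.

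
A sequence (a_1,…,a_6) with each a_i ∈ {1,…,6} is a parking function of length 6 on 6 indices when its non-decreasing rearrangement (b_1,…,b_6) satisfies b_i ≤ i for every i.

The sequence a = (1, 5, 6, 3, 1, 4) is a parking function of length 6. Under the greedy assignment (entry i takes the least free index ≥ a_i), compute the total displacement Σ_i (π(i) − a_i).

Σπ = 6·7/2 = 21 (π permutes [6]); Σa = 1+5+6+3+1+4 = 20; disp = 21−20 = 1.

1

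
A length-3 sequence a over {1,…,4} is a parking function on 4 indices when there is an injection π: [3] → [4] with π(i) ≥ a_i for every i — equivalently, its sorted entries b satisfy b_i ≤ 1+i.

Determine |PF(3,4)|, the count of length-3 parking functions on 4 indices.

50

Count = 2·5^2 = 2×25 = 50
Example (3,1,4) → sorted (1,3,4): b_i ≤ 1+i ∀i, a PF.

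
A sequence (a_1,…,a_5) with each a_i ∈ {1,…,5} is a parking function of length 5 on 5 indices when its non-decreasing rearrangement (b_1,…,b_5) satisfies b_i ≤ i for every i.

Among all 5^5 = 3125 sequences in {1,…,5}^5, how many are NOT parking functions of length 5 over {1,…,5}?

1829

|PF(5,5)| = (5−5+1)·(5+1)^(5−1) = 1·1296 = 1296 (Konheim–Weiss)
Check (4,4,1,5,4) → sorted (1,4,4,4,5): b_2=4>2, not a PF.
So 3125 − 1296 = 1829 fail.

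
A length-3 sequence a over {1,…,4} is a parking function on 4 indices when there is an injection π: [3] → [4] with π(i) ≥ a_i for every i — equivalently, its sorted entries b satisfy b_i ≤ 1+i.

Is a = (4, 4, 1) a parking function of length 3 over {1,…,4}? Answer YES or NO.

Order a: b = (1, 4, 4).
  b_1=1 ≤ 2
  b_2=4 > 3
  fails at i=2 ⇒ NO

NO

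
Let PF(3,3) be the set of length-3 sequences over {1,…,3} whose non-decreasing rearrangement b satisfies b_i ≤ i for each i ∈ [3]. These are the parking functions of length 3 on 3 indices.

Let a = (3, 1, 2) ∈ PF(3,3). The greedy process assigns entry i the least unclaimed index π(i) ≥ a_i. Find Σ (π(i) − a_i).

Σπ = 6 ({1..3} each once); Σa = 3+1+2 = 6; disp = 6−6 = 0.

0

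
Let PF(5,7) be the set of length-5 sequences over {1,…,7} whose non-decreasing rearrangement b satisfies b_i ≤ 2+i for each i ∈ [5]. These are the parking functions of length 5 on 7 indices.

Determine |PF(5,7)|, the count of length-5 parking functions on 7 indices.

12288

|PF(5,7)| = (8−5)·8^(5−1) = 3×4096 = 12288 (Pollak)
One tuple (3,5,4,1,7) → sorted (1,3,4,5,7): b_i ≤ 2+i ∀i, a PF.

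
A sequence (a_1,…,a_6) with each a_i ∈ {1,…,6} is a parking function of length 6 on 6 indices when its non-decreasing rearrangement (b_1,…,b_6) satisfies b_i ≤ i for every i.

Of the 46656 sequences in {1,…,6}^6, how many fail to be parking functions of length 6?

|PF| = (7−6)·7^(6−1) = 1·16807 = 16807 (Pollak)
E.g. (5,4,6,3,4,5) → sorted (3,4,4,5,5,6): b_1=3>1, not a PF.
So 46656 − 16807 = 29849 fail.

29849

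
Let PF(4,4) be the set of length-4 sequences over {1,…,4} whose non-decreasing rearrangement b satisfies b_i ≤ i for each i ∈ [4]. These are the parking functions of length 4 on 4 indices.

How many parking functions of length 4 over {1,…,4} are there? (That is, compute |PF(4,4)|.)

125

Count = 1·5^3 = 1×125 = 125 (Pollak)
Check (2,4,1,1) → sorted (1,1,2,4): b_i ≤ i ∀i, a PF.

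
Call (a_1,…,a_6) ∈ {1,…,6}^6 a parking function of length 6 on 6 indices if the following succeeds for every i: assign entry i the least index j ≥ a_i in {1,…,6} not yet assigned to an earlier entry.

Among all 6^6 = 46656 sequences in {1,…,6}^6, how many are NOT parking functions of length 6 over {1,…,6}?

29849

Count = (6+1−6)·(6+1)^{6−1} = 1×16807 = 16807 [KW]
One tuple (5,5,6,6,6,5) → sorted (5,5,5,6,6,6): b_1=5>1, not a PF.
So 46656 − 16807 = 29849 fail.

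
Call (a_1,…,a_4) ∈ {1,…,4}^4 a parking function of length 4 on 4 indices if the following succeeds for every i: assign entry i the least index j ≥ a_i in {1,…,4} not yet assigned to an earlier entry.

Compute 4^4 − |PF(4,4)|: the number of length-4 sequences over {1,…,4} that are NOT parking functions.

#PF = (4−4+1)·(4+1)^(4−1) = 1·125 = 125
Example (4,4,4,3) → sorted (3,4,4,4): b_1=3>1, not a PF.
Total 256; non-PF = 256−125 = 131

131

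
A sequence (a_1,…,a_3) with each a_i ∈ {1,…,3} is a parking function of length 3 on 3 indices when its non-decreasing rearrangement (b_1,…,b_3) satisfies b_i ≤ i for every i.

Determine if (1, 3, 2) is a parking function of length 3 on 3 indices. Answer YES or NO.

Rearranged: b = (1, 2, 3).
  b_1=1 ≤ 1
  b_2=2 ≤ 2
  b_3=3 ≤ 3
All bounds hold ⇒ YES

YES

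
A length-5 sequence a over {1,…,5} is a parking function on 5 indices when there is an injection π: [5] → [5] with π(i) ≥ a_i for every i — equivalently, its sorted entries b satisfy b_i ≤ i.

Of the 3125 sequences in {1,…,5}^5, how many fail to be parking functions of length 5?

|PF| = 1·6^4 = 1×1296 = 1296
Check (5,5,5,5,2) → sorted (2,5,5,5,5): b_1=2>1, not a PF.
Total 3125; non-PF = 3125−1296 = 1829

1829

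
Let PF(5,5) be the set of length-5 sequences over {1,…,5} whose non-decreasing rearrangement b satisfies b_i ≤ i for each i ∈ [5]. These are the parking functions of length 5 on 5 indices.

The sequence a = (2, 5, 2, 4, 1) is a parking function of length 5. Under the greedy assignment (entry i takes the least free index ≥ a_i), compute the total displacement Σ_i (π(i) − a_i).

1

Σπ = 5·6/2 = 15 (π permutes [5]); Σa = 2+5+2+4+1 = 14; disp = 15−14 = 1.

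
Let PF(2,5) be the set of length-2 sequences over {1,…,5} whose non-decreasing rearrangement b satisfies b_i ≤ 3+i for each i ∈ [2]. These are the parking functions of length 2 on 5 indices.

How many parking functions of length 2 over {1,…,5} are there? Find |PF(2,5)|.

Count = (5−2+1)·(5+1)^(2−1) = 4 · 6 = 24 (Konheim–Weiss)
One tuple (4,3) → sorted (3,4): b_i ≤ 3+i ∀i, a PF.

24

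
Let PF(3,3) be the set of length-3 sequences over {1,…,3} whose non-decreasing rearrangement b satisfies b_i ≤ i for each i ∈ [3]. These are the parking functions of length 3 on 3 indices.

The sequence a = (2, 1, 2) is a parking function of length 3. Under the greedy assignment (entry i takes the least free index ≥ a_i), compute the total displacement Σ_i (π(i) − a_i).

1

Σπ(i) = 1+…+3 = 6; Σa = 2+1+2 = 5; disp = 6−5 = 1.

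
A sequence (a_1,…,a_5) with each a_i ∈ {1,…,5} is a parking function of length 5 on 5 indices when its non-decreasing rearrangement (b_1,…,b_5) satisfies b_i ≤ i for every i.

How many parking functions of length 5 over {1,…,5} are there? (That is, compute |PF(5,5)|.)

|PF(5,5)| = 1·6^4 = 1×1296 = 1296 [KW]
E.g. (3,1,1,5,2) → sorted (1,1,2,3,5): b_i ≤ i ∀i, a PF.

1296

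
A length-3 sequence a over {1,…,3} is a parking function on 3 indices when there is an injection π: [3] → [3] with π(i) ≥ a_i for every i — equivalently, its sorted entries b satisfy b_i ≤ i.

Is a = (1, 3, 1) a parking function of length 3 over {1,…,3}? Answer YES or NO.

Order a: b = (1, 1, 3).
  b_1=1 ≤ 1
  b_2=1 ≤ 2
  b_3=3 ≤ 3
All bounds hold ⇒ YES

YES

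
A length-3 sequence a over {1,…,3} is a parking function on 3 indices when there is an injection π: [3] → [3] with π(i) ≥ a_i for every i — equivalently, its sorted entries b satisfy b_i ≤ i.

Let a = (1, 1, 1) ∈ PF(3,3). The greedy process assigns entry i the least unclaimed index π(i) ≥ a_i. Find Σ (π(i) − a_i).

3

Σπ = 3·4/2 = 6 (π permutes [3]); Σa = 1+1+1 = 3; disp = 6−3 = 3.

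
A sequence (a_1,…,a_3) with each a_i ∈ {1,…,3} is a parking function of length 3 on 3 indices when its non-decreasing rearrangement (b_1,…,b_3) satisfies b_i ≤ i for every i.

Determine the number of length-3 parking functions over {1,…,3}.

|PF| = (3−3+1)·(3+1)^(3−1) = 1·16 = 16 (Pollak)
Example (2,2,1) → sorted (1,2,2): b_i ≤ i ∀i, a PF.

16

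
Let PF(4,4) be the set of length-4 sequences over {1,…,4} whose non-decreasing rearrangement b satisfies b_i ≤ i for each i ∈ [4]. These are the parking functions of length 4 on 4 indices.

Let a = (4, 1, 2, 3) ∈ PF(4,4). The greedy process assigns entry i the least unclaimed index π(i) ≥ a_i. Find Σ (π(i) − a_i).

Σπ = 4·5/2 = 10 (π permutes [4]); Σa = 4+1+2+3 = 10; disp = 10−10 = 0.

0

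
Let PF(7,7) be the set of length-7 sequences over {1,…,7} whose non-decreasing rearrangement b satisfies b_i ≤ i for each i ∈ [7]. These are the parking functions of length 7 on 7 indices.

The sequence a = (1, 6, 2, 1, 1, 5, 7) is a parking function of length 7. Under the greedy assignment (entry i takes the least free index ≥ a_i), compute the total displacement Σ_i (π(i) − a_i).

Σπ(i) = 1+…+7 = 28; Σa = 1+6+2+1+1+5+7 = 23; disp = 28−23 = 5.

5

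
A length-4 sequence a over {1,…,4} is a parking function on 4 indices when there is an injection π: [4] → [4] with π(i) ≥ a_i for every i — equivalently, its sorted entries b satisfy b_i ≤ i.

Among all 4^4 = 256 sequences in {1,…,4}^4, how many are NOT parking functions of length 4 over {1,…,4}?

131

#PF = (5−4)·5^(4−1) = 1·125 = 125 (Konheim–Weiss)
E.g. (3,4,2,4) → sorted (2,3,4,4): b_1=2>1, not a PF.
Total 256; non-PF = 256−125 = 131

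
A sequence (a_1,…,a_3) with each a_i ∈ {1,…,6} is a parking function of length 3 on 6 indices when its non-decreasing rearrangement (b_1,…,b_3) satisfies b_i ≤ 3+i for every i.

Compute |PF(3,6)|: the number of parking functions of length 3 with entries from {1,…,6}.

Count = (7−3)·7^(3−1) = 4·49 = 196 (Konheim–Weiss)
Check (4,6,5) → sorted (4,5,6): b_i ≤ 3+i ∀i, a PF.

196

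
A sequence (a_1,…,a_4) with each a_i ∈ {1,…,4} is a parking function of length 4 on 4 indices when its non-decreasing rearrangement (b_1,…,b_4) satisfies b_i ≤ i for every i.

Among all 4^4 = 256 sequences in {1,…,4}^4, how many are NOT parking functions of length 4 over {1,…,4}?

|PF(4,4)| = 1·5^3 = 1 · 125 = 125
Example (4,3,2,4) → sorted (2,3,4,4): b_1=2>1, not a PF.
So 256 − 125 = 131 fail.

131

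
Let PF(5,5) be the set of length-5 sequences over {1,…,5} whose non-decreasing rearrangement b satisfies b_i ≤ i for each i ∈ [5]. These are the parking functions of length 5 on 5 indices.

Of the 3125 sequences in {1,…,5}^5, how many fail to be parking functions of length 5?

|PF(5,5)| = (6−5)·6^(5−1) = 1×1296 = 1296
One tuple (5,4,4,1,5) → sorted (1,4,4,5,5): b_2=4>2, not a PF.
Total 3125; non-PF = 3125−1296 = 1829

1829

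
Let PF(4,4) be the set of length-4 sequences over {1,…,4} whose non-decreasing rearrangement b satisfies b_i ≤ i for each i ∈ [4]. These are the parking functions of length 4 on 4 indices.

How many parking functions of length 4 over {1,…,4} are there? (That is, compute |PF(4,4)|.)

Count = 1·5^3 = 1×125 = 125
One tuple (1,3,3,1) → sorted (1,1,3,3): b_i ≤ i ∀i, a PF.

125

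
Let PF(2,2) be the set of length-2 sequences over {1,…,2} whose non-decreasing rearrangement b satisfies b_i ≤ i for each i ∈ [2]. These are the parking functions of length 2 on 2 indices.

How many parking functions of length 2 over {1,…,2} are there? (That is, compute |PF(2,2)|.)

|PF(2,2)| = (3−2)·3^(2−1) = 1·3 = 3 (Pollak)
Example (1,2) → sorted (1,2): b_i ≤ i ∀i, a PF.

3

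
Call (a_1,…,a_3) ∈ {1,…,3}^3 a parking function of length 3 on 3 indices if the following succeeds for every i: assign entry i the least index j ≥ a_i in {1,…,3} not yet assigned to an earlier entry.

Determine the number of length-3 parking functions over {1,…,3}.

|PF| = 1·4^2 = 1 · 16 = 16
E.g. (1,1,2) → sorted (1,1,2): b_i ≤ i ∀i, a PF.

16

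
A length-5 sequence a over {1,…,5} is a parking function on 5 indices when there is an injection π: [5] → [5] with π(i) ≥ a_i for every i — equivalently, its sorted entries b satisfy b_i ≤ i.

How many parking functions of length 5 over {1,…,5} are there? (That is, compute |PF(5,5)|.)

|PF| = (6−5)·6^(5−1) = 1 · 1296 = 1296 (Pollak)
E.g. (4,1,3,1,5) → sorted (1,1,3,4,5): b_i ≤ i ∀i, a PF.

1296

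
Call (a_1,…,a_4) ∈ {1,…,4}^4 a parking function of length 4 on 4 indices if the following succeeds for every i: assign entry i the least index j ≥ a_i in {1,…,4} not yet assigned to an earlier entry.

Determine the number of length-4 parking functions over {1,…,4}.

125

Count = (5−4)·5^(4−1) = 1×125 = 125 [KW]
Example (1,4,3,2) → sorted (1,2,3,4): b_i ≤ i ∀i, a PF.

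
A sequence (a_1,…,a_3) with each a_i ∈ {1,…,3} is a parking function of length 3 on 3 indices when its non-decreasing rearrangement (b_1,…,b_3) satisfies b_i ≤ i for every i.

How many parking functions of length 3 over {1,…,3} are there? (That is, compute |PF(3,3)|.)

|PF(3,3)| = (3+1−3)·(3+1)^{3−1} = 1×16 = 16 (Konheim–Weiss)
E.g. (3,1,2) → sorted (1,2,3): b_i ≤ i ∀i, a PF.

16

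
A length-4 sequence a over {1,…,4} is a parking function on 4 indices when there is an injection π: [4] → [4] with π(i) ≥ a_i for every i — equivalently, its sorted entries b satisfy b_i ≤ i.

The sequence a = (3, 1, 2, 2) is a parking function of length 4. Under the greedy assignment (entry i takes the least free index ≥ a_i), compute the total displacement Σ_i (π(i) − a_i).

2

Σπ(i) = 1+…+4 = 10; Σa = 3+1+2+2 = 8; disp = 10−8 = 2.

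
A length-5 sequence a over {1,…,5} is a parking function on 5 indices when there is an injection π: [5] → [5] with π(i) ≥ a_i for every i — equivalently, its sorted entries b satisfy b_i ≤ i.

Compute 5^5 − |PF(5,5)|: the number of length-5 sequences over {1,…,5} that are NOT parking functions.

|PF(5,5)| = (6−5)·6^(5−1) = 1·1296 = 1296 [KW]
E.g. (3,4,5,3,5) → sorted (3,3,4,5,5): b_1=3>1, not a PF.
5^5 − 1296 = 3125 − 1296 = 1829

1829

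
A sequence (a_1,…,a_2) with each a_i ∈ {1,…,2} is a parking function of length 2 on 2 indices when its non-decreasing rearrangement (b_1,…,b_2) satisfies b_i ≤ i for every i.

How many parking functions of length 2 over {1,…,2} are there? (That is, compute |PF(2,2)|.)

3

#PF = (2+1−2)·(2+1)^{2−1} = 1×3 = 3
One tuple (1,1) → sorted (1,1): b_i ≤ i ∀i, a PF.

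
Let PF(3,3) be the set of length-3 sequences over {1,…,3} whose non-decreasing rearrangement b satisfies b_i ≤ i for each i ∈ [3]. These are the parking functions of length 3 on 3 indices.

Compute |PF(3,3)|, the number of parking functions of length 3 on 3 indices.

Count = (3−3+1)·(3+1)^(3−1) = 1·16 = 16 [KW]
Example (1,1,1) → sorted (1,1,1): b_i ≤ i ∀i, a PF.

16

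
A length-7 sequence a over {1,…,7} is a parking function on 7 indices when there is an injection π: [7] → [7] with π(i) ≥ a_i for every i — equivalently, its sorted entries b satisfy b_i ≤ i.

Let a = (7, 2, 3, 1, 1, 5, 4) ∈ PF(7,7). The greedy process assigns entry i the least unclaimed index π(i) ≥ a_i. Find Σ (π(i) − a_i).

Σπ(i) = 1+…+7 = 28; Σa = 7+2+3+1+1+5+4 = 23; disp = 28−23 = 5.

5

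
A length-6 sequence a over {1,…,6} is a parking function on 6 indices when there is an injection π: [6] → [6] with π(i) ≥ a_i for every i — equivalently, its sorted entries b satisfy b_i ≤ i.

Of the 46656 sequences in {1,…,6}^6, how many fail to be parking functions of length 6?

29849

#PF = (6+1−6)·(6+1)^{6−1} = 1·16807 = 16807 [KW]
Check (6,4,5,4,4,3) → sorted (3,4,4,4,5,6): b_1=3>1, not a PF.
6^6 − 16807 = 46656 − 16807 = 29849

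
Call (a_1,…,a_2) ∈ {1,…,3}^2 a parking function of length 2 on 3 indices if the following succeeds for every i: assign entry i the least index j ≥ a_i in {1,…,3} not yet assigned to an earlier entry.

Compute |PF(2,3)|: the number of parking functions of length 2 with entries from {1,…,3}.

|PF| = (3−2+1)·(3+1)^(2−1) = 2 · 4 = 8 (Pollak)
Example (2,3) → sorted (2,3): b_i ≤ 1+i ∀i, a PF.

8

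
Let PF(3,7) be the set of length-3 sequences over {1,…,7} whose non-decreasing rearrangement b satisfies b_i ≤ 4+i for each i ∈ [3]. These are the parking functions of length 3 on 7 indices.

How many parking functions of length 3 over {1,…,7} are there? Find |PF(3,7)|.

#PF = (8−3)·8^(3−1) = 5·64 = 320 (Pollak)
Check (2,3,7) → sorted (2,3,7): b_i ≤ 4+i ∀i, a PF.

320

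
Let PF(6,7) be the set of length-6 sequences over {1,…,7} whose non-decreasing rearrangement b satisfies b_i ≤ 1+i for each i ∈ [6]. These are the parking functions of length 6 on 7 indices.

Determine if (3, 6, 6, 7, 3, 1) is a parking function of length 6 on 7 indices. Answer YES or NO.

NO

Rearranged: b = (1, 3, 3, 6, 6, 7).
  b_1=1 ≤ 2
  b_2=3 ≤ 3
  b_3=3 ≤ 4
  b_4=6 > 5
  fails at i=4 ⇒ NO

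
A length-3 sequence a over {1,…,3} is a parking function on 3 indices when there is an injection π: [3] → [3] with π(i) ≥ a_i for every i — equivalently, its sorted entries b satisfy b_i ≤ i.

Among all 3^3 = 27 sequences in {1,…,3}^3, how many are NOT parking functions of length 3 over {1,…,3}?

11

|PF(3,3)| = 1·4^2 = 1 · 16 = 16 (Pollak)
Check (1,3,3) → sorted (1,3,3): b_2=3>2, not a PF.
3^3 − 16 = 27 − 16 = 11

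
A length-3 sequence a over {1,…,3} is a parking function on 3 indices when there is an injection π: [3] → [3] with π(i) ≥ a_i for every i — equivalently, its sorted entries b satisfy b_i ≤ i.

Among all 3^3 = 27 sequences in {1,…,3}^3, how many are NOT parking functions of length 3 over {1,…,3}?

|PF(3,3)| = (4−3)·4^(3−1) = 1·16 = 16 [KW]
One tuple (3,3,3) → sorted (3,3,3): b_1=3>1, not a PF.
3^3 − 16 = 27 − 16 = 11

11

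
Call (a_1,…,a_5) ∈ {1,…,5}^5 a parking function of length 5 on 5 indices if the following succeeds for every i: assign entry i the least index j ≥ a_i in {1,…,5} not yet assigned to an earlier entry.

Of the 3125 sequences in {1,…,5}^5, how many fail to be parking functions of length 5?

|PF(5,5)| = (5−5+1)·(5+1)^(5−1) = 1×1296 = 1296
Example (3,5,5,4,5) → sorted (3,4,5,5,5): b_1=3>1, not a PF.
Total 3125; non-PF = 3125−1296 = 1829

1829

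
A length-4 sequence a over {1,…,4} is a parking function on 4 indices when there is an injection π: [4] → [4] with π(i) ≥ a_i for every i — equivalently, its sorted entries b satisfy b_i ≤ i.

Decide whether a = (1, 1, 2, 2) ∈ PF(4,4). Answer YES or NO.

YES

Sorted: b = (1, 1, 2, 2).
  b_1=1 ≤ 1
  b_2=1 ≤ 2
  b_3=2 ≤ 3
  b_4=2 ≤ 4
All bounds hold ⇒ YES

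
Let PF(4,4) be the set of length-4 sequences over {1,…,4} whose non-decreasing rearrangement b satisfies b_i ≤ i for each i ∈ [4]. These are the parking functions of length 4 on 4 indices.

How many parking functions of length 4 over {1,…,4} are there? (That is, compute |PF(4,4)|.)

|PF| = (4−4+1)·(4+1)^(4−1) = 1×125 = 125 [KW]
One tuple (3,2,1,3) → sorted (1,2,3,3): b_i ≤ i ∀i, a PF.

125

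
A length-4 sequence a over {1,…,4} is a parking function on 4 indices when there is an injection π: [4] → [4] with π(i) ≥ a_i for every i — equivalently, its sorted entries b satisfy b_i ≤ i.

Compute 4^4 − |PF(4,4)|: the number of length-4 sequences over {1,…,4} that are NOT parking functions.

131

#PF = 1·5^3 = 1·125 = 125 (Konheim–Weiss)
Example (3,3,3,4) → sorted (3,3,3,4): b_1=3>1, not a PF.
So 256 − 125 = 131 fail.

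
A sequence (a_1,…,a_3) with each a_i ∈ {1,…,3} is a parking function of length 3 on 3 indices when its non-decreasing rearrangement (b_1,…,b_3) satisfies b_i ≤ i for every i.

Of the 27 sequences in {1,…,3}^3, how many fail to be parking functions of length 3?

|PF| = (3−3+1)·(3+1)^(3−1) = 1 · 16 = 16 [KW]
One tuple (3,2,3) → sorted (2,3,3): b_1=2>1, not a PF.
3^3 − 16 = 27 − 16 = 11

11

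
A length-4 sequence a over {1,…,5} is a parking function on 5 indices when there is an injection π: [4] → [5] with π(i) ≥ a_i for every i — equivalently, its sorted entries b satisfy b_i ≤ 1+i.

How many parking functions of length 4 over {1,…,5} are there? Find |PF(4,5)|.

432

Count = (5+1−4)·(5+1)^{4−1} = 2×216 = 432
One tuple (3,3,4,1) → sorted (1,3,3,4): b_i ≤ 1+i ∀i, a PF.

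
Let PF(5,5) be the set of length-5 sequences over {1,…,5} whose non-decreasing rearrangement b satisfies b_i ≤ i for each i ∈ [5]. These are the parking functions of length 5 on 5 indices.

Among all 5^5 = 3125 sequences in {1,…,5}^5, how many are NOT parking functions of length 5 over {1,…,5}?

1829

Count = (5−5+1)·(5+1)^(5−1) = 1·1296 = 1296 [KW]
One tuple (4,5,5,3,4) → sorted (3,4,4,5,5): b_1=3>1, not a PF.
Total 3125; non-PF = 3125−1296 = 1829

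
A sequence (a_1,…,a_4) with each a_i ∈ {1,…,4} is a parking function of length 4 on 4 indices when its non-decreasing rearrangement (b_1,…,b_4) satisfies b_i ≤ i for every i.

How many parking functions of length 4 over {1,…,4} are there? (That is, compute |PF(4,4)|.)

125

Count = (4+1−4)·(4+1)^{4−1} = 1·125 = 125 (Konheim–Weiss)
One tuple (2,1,2,1) → sorted (1,1,2,2): b_i ≤ i ∀i, a PF.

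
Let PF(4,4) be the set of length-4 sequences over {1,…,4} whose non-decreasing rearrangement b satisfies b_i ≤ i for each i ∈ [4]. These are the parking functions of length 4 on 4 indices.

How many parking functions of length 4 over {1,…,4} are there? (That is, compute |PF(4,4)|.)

125

#PF = 1·5^3 = 1×125 = 125 (Konheim–Weiss)
Example (4,2,1,3) → sorted (1,2,3,4): b_i ≤ i ∀i, a PF.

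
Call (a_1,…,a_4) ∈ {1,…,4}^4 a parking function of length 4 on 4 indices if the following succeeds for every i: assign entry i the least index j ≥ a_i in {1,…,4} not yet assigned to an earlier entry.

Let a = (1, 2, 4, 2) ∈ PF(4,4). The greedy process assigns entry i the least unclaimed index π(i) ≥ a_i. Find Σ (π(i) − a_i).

1

Σπ = 10 ({1..4} each once); Σa = 1+2+4+2 = 9; disp = 10−9 = 1.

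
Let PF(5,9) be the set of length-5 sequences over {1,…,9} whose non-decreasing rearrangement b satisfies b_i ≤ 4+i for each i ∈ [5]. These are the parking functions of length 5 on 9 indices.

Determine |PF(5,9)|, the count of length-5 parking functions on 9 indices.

Count = 5·10^4 = 5×10000 = 50000 [KW]
Example (3,9,5,6,4) → sorted (3,4,5,6,9): b_i ≤ 4+i ∀i, a PF.

50000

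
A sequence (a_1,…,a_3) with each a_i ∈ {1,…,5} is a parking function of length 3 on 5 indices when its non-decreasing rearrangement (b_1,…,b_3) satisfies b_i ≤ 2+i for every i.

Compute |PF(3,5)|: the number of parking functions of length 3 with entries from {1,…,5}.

108

|PF(3,5)| = (6−3)·6^(3−1) = 3 · 36 = 108 (Konheim–Weiss)
Check (3,5,4) → sorted (3,4,5): b_i ≤ 2+i ∀i, a PF.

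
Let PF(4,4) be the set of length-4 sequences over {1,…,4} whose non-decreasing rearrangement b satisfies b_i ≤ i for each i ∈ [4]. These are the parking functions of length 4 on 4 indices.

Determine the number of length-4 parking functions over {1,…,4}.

125

|PF| = (4−4+1)·(4+1)^(4−1) = 1 · 125 = 125 (Pollak)
Check (3,1,4,2) → sorted (1,2,3,4): b_i ≤ i ∀i, a PF.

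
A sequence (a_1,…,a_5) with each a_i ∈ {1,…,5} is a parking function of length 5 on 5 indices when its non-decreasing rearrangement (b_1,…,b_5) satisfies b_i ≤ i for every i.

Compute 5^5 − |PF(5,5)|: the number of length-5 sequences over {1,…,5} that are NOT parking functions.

1829

|PF(5,5)| = (5+1−5)·(5+1)^{5−1} = 1 · 1296 = 1296 (Pollak)
E.g. (5,4,2,4,4) → sorted (2,4,4,4,5): b_1=2>1, not a PF.
5^5 − 1296 = 3125 − 1296 = 1829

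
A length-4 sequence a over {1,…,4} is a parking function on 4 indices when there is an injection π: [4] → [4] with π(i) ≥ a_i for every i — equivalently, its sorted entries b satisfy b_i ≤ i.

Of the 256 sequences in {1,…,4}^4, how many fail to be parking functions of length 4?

#PF = (5−4)·5^(4−1) = 1×125 = 125 (Pollak)
One tuple (3,3,3,3) → sorted (3,3,3,3): b_1=3>1, not a PF.
So 256 − 125 = 131 fail.

131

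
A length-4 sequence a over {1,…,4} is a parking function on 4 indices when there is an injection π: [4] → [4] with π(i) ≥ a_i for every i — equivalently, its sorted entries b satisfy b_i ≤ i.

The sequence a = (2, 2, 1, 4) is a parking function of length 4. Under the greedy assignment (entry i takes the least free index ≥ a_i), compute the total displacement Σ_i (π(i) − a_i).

Σπ = 10 ({1..4} each once); Σa = 2+2+1+4 = 9; disp = 10−9 = 1.

1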